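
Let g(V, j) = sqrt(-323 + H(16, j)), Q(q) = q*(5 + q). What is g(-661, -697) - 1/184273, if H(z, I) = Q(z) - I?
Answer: -1/184273 + sqrt(710) ≈ 26.646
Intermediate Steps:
H(z, I) = -I + z*(5 + z) (H(z, I) = z*(5 + z) - I = -I + z*(5 + z))
g(V, j) = sqrt(13 - j) (g(V, j) = sqrt(-323 + (-j + 16*(5 + 16))) = sqrt(-323 + (-j + 16*21)) = sqrt(-323 + (-j + 336)) = sqrt(-323 + (336 - j)) = sqrt(13 - j))
g(-661, -697) - 1/184273 = sqrt(13 - 1*(-697)) - 1/184273 = sqrt(13 + 697) - 1*1/184273 = sqrt(710) - 1/184273 = -1/184273 + sqrt(710)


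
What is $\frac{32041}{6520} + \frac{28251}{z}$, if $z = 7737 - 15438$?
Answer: $\frac{20850407}{16736840} \approx 1.2458$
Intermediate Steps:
$z = -7701$ ($z = 7737 - 15438 = -7701$)
$\frac{32041}{6520} + \frac{28251}{z} = \frac{32041}{6520} + \frac{28251}{-7701} = 32041 \cdot \frac{1}{6520} + 28251 \left(- \frac{1}{7701}\right) = \frac{32041}{6520} - \frac{9417}{2567} = \frac{20850407}{16736840}$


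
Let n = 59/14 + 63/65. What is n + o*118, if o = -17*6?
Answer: -10948043/910 ≈ -12031.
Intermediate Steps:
o = -102
n = 4717/910 (n = 59*(1/14) + 63*(1/65) = 59/14 + 63/65 = 4717/910 ≈ 5.1835)
n + o*118 = 4717/910 - 102*118 = 4717/910 - 12036 = -10948043/910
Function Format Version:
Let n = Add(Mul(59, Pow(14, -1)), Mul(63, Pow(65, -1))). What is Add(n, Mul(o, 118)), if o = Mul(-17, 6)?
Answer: Rational(-10948043, 910) ≈ -12031.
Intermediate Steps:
o = -102
n = Rational(4717, 910) (n = Add(Mul(59, Rational(1, 14)), Mul(63, Rational(1, 65))) = Add(Rational(59, 14), Rational(63, 65)) = Rational(4717, 910) ≈ 5.1835)
Add(n, Mul(o, 118)) = Add(Rational(4717, 910), Mul(-102, 118)) = Add(Rational(4717, 910), -12036) = Rational(-10948043, 910)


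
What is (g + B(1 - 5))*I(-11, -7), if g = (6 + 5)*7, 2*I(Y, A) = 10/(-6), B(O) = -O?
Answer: -135/2 ≈ -67.500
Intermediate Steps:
I(Y, A) = -⅚ (I(Y, A) = (10/(-6))/2 = (10*(-⅙))/2 = (½)*(-5/3) = -⅚)
g = 77 (g = 11*7 = 77)
(g + B(1 - 5))*I(-11, -7) = (77 - (1 - 5))*(-⅚) = (77 - 1*(-4))*(-⅚) = (77 + 4)*(-⅚) = 81*(-⅚) = -135/2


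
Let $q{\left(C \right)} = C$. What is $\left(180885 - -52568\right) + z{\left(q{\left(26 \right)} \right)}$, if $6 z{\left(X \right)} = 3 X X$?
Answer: $233791$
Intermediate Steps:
$z{\left(X \right)} = \frac{X^{2}}{2}$ ($z{\left(X \right)} = \frac{3 X X}{6} = \frac{3 X^{2}}{6} = \frac{X^{2}}{2}$)
$\left(180885 - -52568\right) + z{\left(q{\left(26 \right)} \right)} = \left(180885 - -52568\right) + \frac{26^{2}}{2} = \left(180885 + 52568\right) + \frac{1}{2} \cdot 676 = 233453 + 338 = 233791$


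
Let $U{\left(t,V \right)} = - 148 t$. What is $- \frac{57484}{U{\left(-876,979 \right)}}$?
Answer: $- \frac{14371}{32412} \approx -0.44339$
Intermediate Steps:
$- \frac{57484}{U{\left(-876,979 \right)}} = - \frac{57484}{\left(-148\right) \left(-876\right)} = - \frac{57484}{129648} = \left(-57484\right) \frac{1}{129648} = - \frac{14371}{32412}$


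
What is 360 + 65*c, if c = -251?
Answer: -15955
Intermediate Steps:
360 + 65*c = 360 + 65*(-251) = 360 - 16315 = -15955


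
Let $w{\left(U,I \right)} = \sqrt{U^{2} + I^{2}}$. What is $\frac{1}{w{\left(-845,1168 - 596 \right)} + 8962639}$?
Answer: $\frac{88739}{795335611912} - \frac{13 \sqrt{6161}}{80328896803112} \approx 1.1156 \cdot 10^{-7}$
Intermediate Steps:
$w{\left(U,I \right)} = \sqrt{I^{2} + U^{2}}$
$\frac{1}{w{\left(-845,1168 - 596 \right)} + 8962639} = \frac{1}{\sqrt{\left(1168 - 596\right)^{2} + \left(-845\right)^{2}} + 8962639} = \frac{1}{\sqrt{\left(1168 - 596\right)^{2} + 714025} + 8962639} = \frac{1}{\sqrt{572^{2} + 714025} + 8962639} = \frac{1}{\sqrt{327184 + 714025} + 8962639} = \frac{1}{\sqrt{1041209} + 8962639} = \frac{1}{13 \sqrt{6161} + 8962639} = \frac{1}{8962639 + 13 \sqrt{6161}}$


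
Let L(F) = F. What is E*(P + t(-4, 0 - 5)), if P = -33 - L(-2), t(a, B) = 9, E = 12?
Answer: -264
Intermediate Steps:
P = -31 (P = -33 - 1*(-2) = -33 + 2 = -31)
E*(P + t(-4, 0 - 5)) = 12*(-31 + 9) = 12*(-22) = -264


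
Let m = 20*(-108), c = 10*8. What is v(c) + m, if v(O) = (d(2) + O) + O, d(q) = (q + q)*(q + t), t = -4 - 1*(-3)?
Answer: -1996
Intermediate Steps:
t = -1 (t = -4 + 3 = -1)
d(q) = 2*q*(-1 + q) (d(q) = (q + q)*(q - 1) = (2*q)*(-1 + q) = 2*q*(-1 + q))
c = 80
v(O) = 4 + 2*O (v(O) = (2*2*(-1 + 2) + O) + O = (2*2*1 + O) + O = (4 + O) + O = 4 + 2*O)
m = -2160
v(c) + m = (4 + 2*80) - 2160 = (4 + 160) - 2160 = 164 - 2160 = -1996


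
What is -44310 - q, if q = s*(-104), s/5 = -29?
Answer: -59390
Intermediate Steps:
s = -145 (s = 5*(-29) = -145)
q = 15080 (q = -145*(-104) = 15080)
-44310 - q = -44310 - 1*15080 = -44310 - 15080 = -59390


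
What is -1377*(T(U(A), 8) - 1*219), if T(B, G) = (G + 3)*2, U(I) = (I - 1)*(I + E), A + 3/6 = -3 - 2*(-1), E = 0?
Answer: 271269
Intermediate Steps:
A = -3/2 (A = -1/2 + (-3 - 2*(-1)) = -1/2 + (-3 + 2) = -1/2 - 1 = -3/2 ≈ -1.5000)
U(I) = I*(-1 + I) (U(I) = (I - 1)*(I + 0) = (-1 + I)*I = I*(-1 + I))
T(B, G) = 6 + 2*G (T(B, G) = (3 + G)*2 = 6 + 2*G)
-1377*(T(U(A), 8) - 1*219) = -1377*((6 + 2*8) - 1*219) = -1377*((6 + 16) - 219) = -1377*(22 - 219) = -1377*(-197) = 271269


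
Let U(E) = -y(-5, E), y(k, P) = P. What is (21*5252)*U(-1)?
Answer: 110292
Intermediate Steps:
U(E) = -E
(21*5252)*U(-1) = (21*5252)*(-1*(-1)) = 110292*1 = 110292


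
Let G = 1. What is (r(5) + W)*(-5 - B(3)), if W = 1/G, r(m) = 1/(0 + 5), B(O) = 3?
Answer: -48/5 ≈ -9.6000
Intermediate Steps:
r(m) = 1/5
W = 1 (W = 1/1 = 1)
(r(5) + W)*(-5 - B(3)) = (1/5 + 1)*(-5 - 1*3) = 6*(-5 - 3)/5 = (6/5)*(-8) = -48/5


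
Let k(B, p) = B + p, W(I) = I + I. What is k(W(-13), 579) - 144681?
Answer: -144128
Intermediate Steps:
W(I) = 2*I
k(W(-13), 579) - 144681 = (2*(-13) + 579) - 144681 = (-26 + 579) - 144681 = 553 - 144681 = -144128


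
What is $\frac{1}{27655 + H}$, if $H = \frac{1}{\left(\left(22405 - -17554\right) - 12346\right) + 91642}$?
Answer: $\frac{119255}{3297997026} \approx 3.616 \cdot 10^{-5}$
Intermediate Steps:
$H = \frac{1}{119255}$ ($H = \frac{1}{\left(\left(22405 + 17554\right) - 12346\right) + 91642} = \frac{1}{\left(39959 - 12346\right) + 91642} = \frac{1}{27613 + 91642} = \frac{1}{119255} \approx 8.3854 \cdot 10^{-6}$)
$\frac{1}{27655 + H} = \frac{1}{27655 + \frac{1}{119255}} = \frac{1}{\frac{3297997026}{119255}} = \frac{119255}{3297997026}$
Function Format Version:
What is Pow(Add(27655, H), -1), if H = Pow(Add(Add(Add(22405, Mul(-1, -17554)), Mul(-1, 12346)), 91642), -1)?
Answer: Rational(119255, 3297997026) ≈ 3.6160e-5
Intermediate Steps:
H = Rational(1, 119255) (H = Pow(Add(Add(Add(22405, 17554), -12346), 91642), -1) = Pow(Add(Add(39959, -12346), 91642), -1) = Pow(Add(27613, 91642), -1) = Pow(119255, -1) = Rational(1, 119255) ≈ 8.3854e-6)
Pow(Add(27655, H), -1) = Pow(Add(27655, Rational(1, 119255)), -1) = Pow(Rational(3297997026, 119255), -1) = Rational(119255, 3297997026)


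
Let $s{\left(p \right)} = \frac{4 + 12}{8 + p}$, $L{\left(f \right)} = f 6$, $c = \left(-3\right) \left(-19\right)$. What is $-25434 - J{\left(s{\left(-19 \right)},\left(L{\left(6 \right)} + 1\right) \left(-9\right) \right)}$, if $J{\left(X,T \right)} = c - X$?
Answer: $- \frac{280417}{11} \approx -25492.0$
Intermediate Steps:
$c = 57$
$L{\left(f \right)} = 6 f$
$s{\left(p \right)} = \frac{16}{8 + p}$
$J{\left(X,T \right)} = 57 - X$
$-25434 - J{\left(s{\left(-19 \right)},\left(L{\left(6 \right)} + 1\right) \left(-9\right) \right)} = -25434 - \left(57 - \frac{16}{8 - 19}\right) = -25434 - \left(57 - \frac{16}{-11}\right) = -25434 - \left(57 - 16 \left(- \frac{1}{11}\right)\right) = -25434 - \left(57 - - \frac{16}{11}\right) = -25434 - \left(57 + \frac{16}{11}\right) = -25434 - \frac{643}{11} = - \frac{280417}{11}$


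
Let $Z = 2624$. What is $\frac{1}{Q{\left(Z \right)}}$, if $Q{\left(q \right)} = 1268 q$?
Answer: $\frac{1}{3327232} \approx 3.0055 \cdot 10^{-7}$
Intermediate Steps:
$\frac{1}{Q{\left(Z \right)}} = \frac{1}{1268 \cdot 2624} = \frac{1}{3327232}$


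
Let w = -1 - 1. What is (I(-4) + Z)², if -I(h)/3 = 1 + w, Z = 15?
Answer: 324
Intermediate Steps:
w = -2
I(h) = 3 (I(h) = -3*(1 - 2) = -3*(-1) = 3)
(I(-4) + Z)² = (3 + 15)² = 18² = 324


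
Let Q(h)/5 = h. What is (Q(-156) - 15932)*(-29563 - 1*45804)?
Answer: 1259533304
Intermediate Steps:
Q(h) = 5*h
(Q(-156) - 15932)*(-29563 - 1*45804) = (5*(-156) - 15932)*(-29563 - 1*45804) = (-780 - 15932)*(-29563 - 45804) = -16712*(-75367) = 1259533304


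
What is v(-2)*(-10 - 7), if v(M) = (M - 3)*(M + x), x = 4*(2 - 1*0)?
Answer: 510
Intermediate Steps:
x = 8 (x = 4*(2 + 0) = 4*2 = 8)
v(M) = (-3 + M)*(8 + M) (v(M) = (M - 3)*(M + 8) = (-3 + M)*(8 + M))
v(-2)*(-10 - 7) = (-24 + (-2)² + 5*(-2))*(-10 - 7) = (-24 + 4 - 10)*(-17) = -30*(-17) = 510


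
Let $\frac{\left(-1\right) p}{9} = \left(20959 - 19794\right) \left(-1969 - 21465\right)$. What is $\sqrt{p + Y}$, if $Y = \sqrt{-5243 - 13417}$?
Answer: $\sqrt{245705490 + 2 i \sqrt{4665}} \approx 15675.0 + 0.004 i$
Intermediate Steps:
$p = 245705490$ ($p = - 9 \left(20959 - 19794\right) \left(-1969 - 21465\right) = - 9 \cdot 1165 \left(-23434\right) = \left(-9\right) \left(-27300610\right) = 245705490$)
$Y = 2 i \sqrt{4665}$ ($Y = \sqrt{-18660} = 2 i \sqrt{4665} \approx 136.6 i$)
$\sqrt{p + Y} = \sqrt{245705490 + 2 i \sqrt{4665}}$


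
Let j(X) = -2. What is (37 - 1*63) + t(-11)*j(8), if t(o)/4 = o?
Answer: 62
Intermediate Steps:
t(o) = 4*o
(37 - 1*63) + t(-11)*j(8) = (37 - 1*63) + (4*(-11))*(-2) = (37 - 63) - 44*(-2) = -26 + 88 = 62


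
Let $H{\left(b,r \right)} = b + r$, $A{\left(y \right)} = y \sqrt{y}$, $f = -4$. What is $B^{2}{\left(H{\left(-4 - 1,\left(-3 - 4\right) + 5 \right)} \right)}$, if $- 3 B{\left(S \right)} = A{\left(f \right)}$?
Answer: $- \frac{64}{9} \approx -7.1111$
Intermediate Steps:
$A{\left(y \right)} = y^{\frac{3}{2}}$
$B{\left(S \right)} = \frac{8 i}{3}$ ($B{\left(S \right)} = - \frac{\left(-4\right)^{\frac{3}{2}}}{3} = - \frac{\left(-8\right) i}{3} = \frac{8 i}{3}$)
$B^{2}{\left(H{\left(-4 - 1,\left(-3 - 4\right) + 5 \right)} \right)} = \left(\frac{8 i}{3}\right)^{2} = - \frac{64}{9}$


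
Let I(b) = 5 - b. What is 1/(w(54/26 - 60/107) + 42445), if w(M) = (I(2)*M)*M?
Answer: 1934881/82139367688 ≈ 2.3556e-5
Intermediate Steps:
w(M) = 3*M**2 (w(M) = ((5 - 1*2)*M)*M = ((5 - 2)*M)*M = (3*M)*M = 3*M**2)
1/(w(54/26 - 60/107) + 42445) = 1/(3*(54/26 - 60/107)**2 + 42445) = 1/(3*(54*(1/26) - 60*1/107)**2 + 42445) = 1/(3*(27/13 - 60/107)**2 + 42445) = 1/(3*(2109/1391)**2 + 42445) = 1/(3*(4447881/1934881) + 42445) = 1/(13343643/1934881 + 42445) = 1/(82139367688/1934881) = 1934881/82139367688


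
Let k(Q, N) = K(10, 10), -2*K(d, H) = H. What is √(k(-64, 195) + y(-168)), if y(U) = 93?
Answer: 2*√22 ≈ 9.3808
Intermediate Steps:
K(d, H) = -H/2
k(Q, N) = -5 (k(Q, N) = -½*10 = -5)
√(k(-64, 195) + y(-168)) = √(-5 + 93) = √88 = 2*√22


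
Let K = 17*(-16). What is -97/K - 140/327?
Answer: -6361/88944 ≈ -0.071517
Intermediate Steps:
K = -272
-97/K - 140/327 = -97/(-272) - 140/327 = -97*(-1/272) - 140*1/327 = 97/272 - 140/327 = -6361/88944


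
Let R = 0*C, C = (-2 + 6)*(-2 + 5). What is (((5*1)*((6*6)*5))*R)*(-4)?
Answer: 0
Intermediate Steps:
C = 12 (C = 4*3 = 12)
R = 0 (R = 0*12 = 0)
(((5*1)*((6*6)*5))*R)*(-4) = (((5*1)*((6*6)*5))*0)*(-4) = ((5*(36*5))*0)*(-4) = ((5*180)*0)*(-4) = (900*0)*(-4) = 0*(-4) = 0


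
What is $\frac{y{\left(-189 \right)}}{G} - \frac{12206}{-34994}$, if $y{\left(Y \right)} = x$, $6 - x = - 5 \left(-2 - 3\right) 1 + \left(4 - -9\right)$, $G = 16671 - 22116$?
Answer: $\frac{33790739}{95271165} \approx 0.35468$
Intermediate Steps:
$G = -5445$
$x = -32$ ($x = 6 - \left(- 5 \left(-2 - 3\right) 1 + \left(4 - -9\right)\right) = 6 - \left(\left(-5\right) \left(-5\right) 1 + \left(4 + 9\right)\right) = 6 - \left(25 \cdot 1 + 13\right) = 6 - \left(25 + 13\right) = 6 - 38 = -32$)
$y{\left(Y \right)} = -32$
$\frac{y{\left(-189 \right)}}{G} - \frac{12206}{-34994} = - \frac{32}{-5445} - \frac{12206}{-34994} = \left(-32\right) \left(- \frac{1}{5445}\right) - - \frac{6103}{17497} = \frac{32}{5445} + \frac{6103}{17497} = \frac{33790739}{95271165}$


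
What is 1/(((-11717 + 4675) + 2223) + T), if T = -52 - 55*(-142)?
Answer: 1/2939 ≈ 0.00034025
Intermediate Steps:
T = 7758 (T = -52 + 7810 = 7758)
1/(((-11717 + 4675) + 2223) + T) = 1/(((-11717 + 4675) + 2223) + 7758) = 1/((-7042 + 2223) + 7758) = 1/(-4819 + 7758) = 1/2939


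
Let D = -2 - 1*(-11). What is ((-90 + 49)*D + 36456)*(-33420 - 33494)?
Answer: -2414725518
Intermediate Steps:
D = 9 (D = -2 + 11 = 9)
((-90 + 49)*D + 36456)*(-33420 - 33494) = ((-90 + 49)*9 + 36456)*(-33420 - 33494) = (-41*9 + 36456)*(-66914) = (-369 + 36456)*(-66914) = 36087*(-66914) = -2414725518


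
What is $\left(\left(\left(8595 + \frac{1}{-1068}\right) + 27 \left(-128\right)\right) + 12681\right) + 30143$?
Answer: $\frac{51224483}{1068} \approx 47963.0$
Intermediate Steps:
$\left(\left(\left(8595 + \frac{1}{-1068}\right) + 27 \left(-128\right)\right) + 12681\right) + 30143 = \left(\left(\left(8595 - \frac{1}{1068}\right) - 3456\right) + 12681\right) + 30143 = \left(\left(\frac{9179459}{1068} - 3456\right) + 12681\right) + 30143 = \left(\frac{5488451}{1068} + 12681\right) + 30143 = \frac{19031759}{1068} + 30143 = \frac{51224483}{1068}$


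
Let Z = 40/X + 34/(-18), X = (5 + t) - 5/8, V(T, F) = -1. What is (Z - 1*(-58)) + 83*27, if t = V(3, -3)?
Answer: 62342/27 ≈ 2309.0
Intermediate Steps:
t = -1
X = 27/8 (X = (5 - 1) - 5/8 = 4 - 5*⅛ = 4 - 5/8 = 27/8 ≈ 3.3750)
Z = 269/27 (Z = 40/(27/8) + 34/(-18) = 40*(8/27) + 34*(-1/18) = 320/27 - 17/9 = 269/27 ≈ 9.9630)
(Z - 1*(-58)) + 83*27 = (269/27 - 1*(-58)) + 83*27 = (269/27 + 58) + 2241 = 1835/27 + 2241 = 62342/27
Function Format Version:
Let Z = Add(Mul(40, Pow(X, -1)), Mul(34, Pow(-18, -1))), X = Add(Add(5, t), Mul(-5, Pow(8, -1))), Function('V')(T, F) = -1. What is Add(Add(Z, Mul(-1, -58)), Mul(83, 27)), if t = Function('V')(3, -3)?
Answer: Rational(62342, 27) ≈ 2309.0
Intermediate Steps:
t = -1
X = Rational(27, 8) (X = Add(Add(5, -1), Mul(-5, Pow(8, -1))) = Add(4, Mul(-5, Rational(1, 8))) = Add(4, Rational(-5, 8)) = Rational(27, 8) ≈ 3.3750)
Z = Rational(269, 27) (Z = Add(Mul(40, Pow(Rational(27, 8), -1)), Mul(34, Pow(-18, -1))) = Add(Mul(40, Rational(8, 27)), Mul(34, Rational(-1, 18))) = Add(Rational(320, 27), Rational(-17, 9)) = Rational(269, 27) ≈ 9.9630)
Add(Add(Z, Mul(-1, -58)), Mul(83, 27)) = Add(Add(Rational(269, 27), Mul(-1, -58)), Mul(83, 27)) = Add(Add(Rational(269, 27), 58), 2241) = Add(Rational(1835, 27), 2241) = Rational(62342, 27)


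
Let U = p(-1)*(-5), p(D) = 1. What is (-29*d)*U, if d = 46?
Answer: 6670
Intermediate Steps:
U = -5 (U = 1*(-5) = -5)
(-29*d)*U = -29*46*(-5) = -1334*(-5) = 6670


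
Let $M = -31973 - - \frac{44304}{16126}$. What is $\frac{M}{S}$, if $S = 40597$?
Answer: $- \frac{257776147}{327333611} \approx -0.7875$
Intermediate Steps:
$M = - \frac{257776147}{8063}$ ($M = -31973 - \left(-44304\right) \frac{1}{16126} = -31973 - - \frac{22152}{8063} = -31973 + \frac{22152}{8063} = - \frac{257776147}{8063} \approx -31970.0$)
$\frac{M}{S} = - \frac{257776147}{8063 \cdot 40597} = \left(- \frac{257776147}{8063}\right) \frac{1}{40597} = - \frac{257776147}{327333611}$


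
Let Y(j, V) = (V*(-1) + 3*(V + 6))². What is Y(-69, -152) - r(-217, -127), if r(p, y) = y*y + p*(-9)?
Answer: 63714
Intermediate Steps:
r(p, y) = y² - 9*p
Y(j, V) = (18 + 2*V)² (Y(j, V) = (-V + 3*(6 + V))² = (-V + (18 + 3*V))² = (18 + 2*V)²)
Y(-69, -152) - r(-217, -127) = 4*(9 - 152)² - ((-127)² - 9*(-217)) = 4*(-143)² - (16129 + 1953) = 4*20449 - 1*18082 = 81796 - 18082 = 63714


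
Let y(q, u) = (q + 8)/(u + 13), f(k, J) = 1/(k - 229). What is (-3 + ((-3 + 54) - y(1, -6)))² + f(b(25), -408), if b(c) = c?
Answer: 21813467/9996 ≈ 2182.2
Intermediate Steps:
f(k, J) = 1/(-229 + k)
y(q, u) = (8 + q)/(13 + u)
(-3 + ((-3 + 54) - y(1, -6)))² + f(b(25), -408) = (-3 + ((-3 + 54) - (8 + 1)/(13 - 6)))² + 1/(-229 + 25) = (-3 + (51 - 9/7))² + 1/(-204) = (-3 + (51 - 9/7))² - 1/204 = (-3 + 348/7)² - 1/204 = (327/7)² - 1/204 = 106929/49 - 1/204 = 21813467/9996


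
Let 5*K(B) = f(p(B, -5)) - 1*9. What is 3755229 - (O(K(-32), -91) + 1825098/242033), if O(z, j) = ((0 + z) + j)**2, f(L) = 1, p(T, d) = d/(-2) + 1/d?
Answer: 2060936683118/550075 ≈ 3.7466e+6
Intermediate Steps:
p(T, d) = 1/d - d/2 (p(T, d) = d*(-1/2) + 1/d = -d/2 + 1/d = 1/d - d/2)
K(B) = -8/5 (K(B) = (1 - 1*9)/5 = (1 - 9)/5 = (1/5)*(-8) = -8/5)
O(z, j) = (j + z)**2 (O(z, j) = (z + j)**2 = (j + z)**2)
3755229 - (O(K(-32), -91) + 1825098/242033) = 3755229 - ((-91 - 8/5)**2 + 1825098/242033) = 3755229 - ((-463/5)**2 + 1825098*(1/242033)) = 3755229 - (214369/25 + 165918/22003) = 3755229 - 1*4720909057/550075 = 3755229 - 4720909057/550075 = 2060936683118/550075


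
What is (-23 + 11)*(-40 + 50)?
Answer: -120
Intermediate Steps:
(-23 + 11)*(-40 + 50) = -12*10 = -120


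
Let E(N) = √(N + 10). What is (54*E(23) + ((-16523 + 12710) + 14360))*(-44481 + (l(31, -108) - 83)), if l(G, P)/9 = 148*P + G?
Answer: -1984323127 - 10159614*√33 ≈ -2.0427e+9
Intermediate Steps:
l(G, P) = 9*G + 1332*P (l(G, P) = 9*(148*P + G) = 9*(G + 148*P) = 9*G + 1332*P)
E(N) = √(10 + N)
(54*E(23) + ((-16523 + 12710) + 14360))*(-44481 + (l(31, -108) - 83)) = (54*√(10 + 23) + ((-16523 + 12710) + 14360))*(-44481 + ((9*31 + 1332*(-108)) - 83)) = (54*√33 + (-3813 + 14360))*(-44481 + ((279 - 143856) - 83)) = (54*√33 + 10547)*(-44481 + (-143577 - 83)) = (10547 + 54*√33)*(-44481 - 143660) = (10547 + 54*√33)*(-188141) = -1984323127 - 10159614*√33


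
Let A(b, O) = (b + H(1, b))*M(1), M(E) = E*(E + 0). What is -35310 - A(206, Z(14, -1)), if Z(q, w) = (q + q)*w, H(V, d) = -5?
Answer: -35511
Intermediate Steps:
Z(q, w) = 2*q*w (Z(q, w) = (2*q)*w = 2*q*w)
M(E) = E**2 (M(E) = E*E = E**2)
A(b, O) = -5 + b (A(b, O) = (b - 5)*1**2 = (-5 + b)*1 = -5 + b)
-35310 - A(206, Z(14, -1)) = -35310 - (-5 + 206) = -35310 - 1*201 = -35310 - 201 = -35511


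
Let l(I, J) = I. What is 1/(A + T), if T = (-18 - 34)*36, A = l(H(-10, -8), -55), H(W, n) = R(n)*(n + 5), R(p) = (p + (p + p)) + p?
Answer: -1/1776 ≈ -0.00056306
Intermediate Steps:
R(p) = 4*p (R(p) = (p + 2*p) + p = 3*p + p = 4*p)
H(W, n) = 4*n*(5 + n) (H(W, n) = (4*n)*(n + 5) = (4*n)*(5 + n) = 4*n*(5 + n))
A = 96 (A = 4*(-8)*(5 - 8) = 4*(-8)*(-3) = 96)
T = -1872 (T = -52*36 = -1872)
1/(A + T) = 1/(96 - 1872) = 1/(-1776) = -1/1776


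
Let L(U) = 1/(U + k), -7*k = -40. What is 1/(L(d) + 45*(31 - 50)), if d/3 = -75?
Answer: -1535/1312432 ≈ -0.0011696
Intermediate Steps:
d = -225 (d = 3*(-75) = -225)
k = 40/7 (k = -⅐*(-40) = 40/7 ≈ 5.7143)
L(U) = 1/(40/7 + U) (L(U) = 1/(U + 40/7) = 1/(40/7 + U))
1/(L(d) + 45*(31 - 50)) = 1/(7/(40 + 7*(-225)) + 45*(31 - 50)) = 1/(7/(40 - 1575) + 45*(-19)) = 1/(7/(-1535) - 855) = 1/(7*(-1/1535) - 855) = 1/(-7/1535 - 855) = 1/(-1312432/1535) = -1535/1312432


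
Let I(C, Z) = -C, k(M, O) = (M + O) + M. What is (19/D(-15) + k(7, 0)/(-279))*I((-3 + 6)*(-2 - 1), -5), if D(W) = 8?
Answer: 5189/248 ≈ 20.923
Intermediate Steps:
k(M, O) = O + 2*M
(19/D(-15) + k(7, 0)/(-279))*I((-3 + 6)*(-2 - 1), -5) = (19/8 + (0 + 2*7)/(-279))*(-(-3 + 6)*(-2 - 1)) = (19*(1/8) + (0 + 14)*(-1/279))*(-3*(-3)) = (19/8 + 14*(-1/279))*(-1*(-9)) = (19/8 - 14/279)*9 = (5189/2232)*9 = 5189/248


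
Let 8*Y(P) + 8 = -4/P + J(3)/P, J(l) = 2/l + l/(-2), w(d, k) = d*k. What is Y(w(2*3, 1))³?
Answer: -31855013/23887872 ≈ -1.3335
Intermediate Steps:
J(l) = 2/l - l/2 (J(l) = 2/l + l*(-½) = 2/l - l/2)
Y(P) = -1 - 29/(48*P) (Y(P) = -1 + (-4/P + (2/3 - ½*3)/P)/8 = -1 + (-4/P + (2*(⅓) - 3/2)/P)/8 = -1 + (-4/P + (⅔ - 3/2)/P)/8 = -1 + (-4/P - 5/(6*P))/8 = -1 + (-29/(6*P))/8 = -1 - 29/(48*P))
Y(w(2*3, 1))³ = ((-29/48 - 2*3)/(((2*3)*1)))³ = ((-29/48 - 6)/((6*1)))³ = ((-29/48 - 1*6)/6)³ = ((-29/48 - 6)/6)³ = ((⅙)*(-317/48))³ = (-317/288)³ = -31855013/23887872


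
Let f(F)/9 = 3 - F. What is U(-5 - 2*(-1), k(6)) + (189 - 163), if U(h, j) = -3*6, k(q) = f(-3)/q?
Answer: 8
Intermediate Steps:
f(F) = 27 - 9*F (f(F) = 9*(3 - F) = 27 - 9*F)
k(q) = 54/q (k(q) = (27 - 9*(-3))/q = (27 + 27)/q = 54/q)
U(h, j) = -18
U(-5 - 2*(-1), k(6)) + (189 - 163) = -18 + (189 - 163) = -18 + 26 = 8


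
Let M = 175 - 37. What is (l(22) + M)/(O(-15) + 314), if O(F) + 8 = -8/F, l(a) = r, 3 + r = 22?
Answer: 2355/4598 ≈ 0.51218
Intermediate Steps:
r = 19 (r = -3 + 22 = 19)
l(a) = 19
O(F) = -8 - 8/F
M = 138
(l(22) + M)/(O(-15) + 314) = (19 + 138)/((-8 - 8/(-15)) + 314) = 157/((-8 - 8*(-1/15)) + 314) = 157/((-8 + 8/15) + 314) = 157/(-112/15 + 314) = 157/(4598/15) = 157*(15/4598) = 2355/4598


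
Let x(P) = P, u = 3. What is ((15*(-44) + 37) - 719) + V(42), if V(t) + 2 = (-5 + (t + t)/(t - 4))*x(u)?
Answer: -25695/19 ≈ -1352.4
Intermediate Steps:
V(t) = -17 + 6*t/(-4 + t) (V(t) = -2 + (-5 + (t + t)/(t - 4))*3 = -2 + (-5 + (2*t)/(-4 + t))*3 = -2 + (-5 + 2*t/(-4 + t))*3 = -2 + (-15 + 6*t/(-4 + t)) = -17 + 6*t/(-4 + t))
((15*(-44) + 37) - 719) + V(42) = ((15*(-44) + 37) - 719) + (68 - 11*42)/(-4 + 42) = ((-660 + 37) - 719) + (68 - 462)/38 = (-623 - 719) + (1/38)*(-394) = -1342 - 197/19 = -25695/19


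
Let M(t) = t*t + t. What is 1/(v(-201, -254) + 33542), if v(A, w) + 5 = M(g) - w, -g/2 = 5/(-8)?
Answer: 16/540701 ≈ 2.9591e-5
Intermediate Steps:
g = 5/4 (g = -10/(-8) = -10*(-1)/8 = -2*(-5/8) = 5/4 ≈ 1.2500)
M(t) = t + t**2 (M(t) = t**2 + t = t + t**2)
v(A, w) = -35/16 - w (v(A, w) = -5 + (5*(1 + 5/4)/4 - w) = -5 + ((5/4)*(9/4) - w) = -5 + (45/16 - w) = -35/16 - w)
1/(v(-201, -254) + 33542) = 1/((-35/16 - 1*(-254)) + 33542) = 1/((-35/16 + 254) + 33542) = 1/(4029/16 + 33542) = 1/(540701/16) = 16/540701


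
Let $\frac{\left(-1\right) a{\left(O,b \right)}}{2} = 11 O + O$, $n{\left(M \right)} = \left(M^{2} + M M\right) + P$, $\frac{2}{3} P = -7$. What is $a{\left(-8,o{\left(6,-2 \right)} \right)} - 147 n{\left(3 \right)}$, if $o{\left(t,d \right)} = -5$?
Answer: $- \frac{1821}{2} \approx -910.5$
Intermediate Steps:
$P = - \frac{21}{2}$ ($P = \frac{3}{2} \left(-7\right) = - \frac{21}{2} \approx -10.5$)
$n{\left(M \right)} = - \frac{21}{2} + 2 M^{2}$ ($n{\left(M \right)} = \left(M^{2} + M M\right) - \frac{21}{2} = \left(M^{2} + M^{2}\right) - \frac{21}{2} = 2 M^{2} - \frac{21}{2} = - \frac{21}{2} + 2 M^{2}$)
$a{\left(O,b \right)} = - 24 O$ ($a{\left(O,b \right)} = - 2 \left(11 O + O\right) = - 2 \cdot 12 O = - 24 O$)
$a{\left(-8,o{\left(6,-2 \right)} \right)} - 147 n{\left(3 \right)} = \left(-24\right) \left(-8\right) - 147 \left(- \frac{21}{2} + 2 \cdot 3^{2}\right) = 192 - 147 \left(- \frac{21}{2} + 2 \cdot 9\right) = 192 - 147 \left(- \frac{21}{2} + 18\right) = 192 - \frac{2205}{2} = - \frac{1821}{2}$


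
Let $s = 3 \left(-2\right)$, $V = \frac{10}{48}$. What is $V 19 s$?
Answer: $- \frac{95}{4} \approx -23.75$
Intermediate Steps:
$V = \frac{5}{24}$ ($V = 10 \cdot \frac{1}{48} = \frac{5}{24} \approx 0.20833$)
$s = -6$
$V 19 s = \frac{5}{24} \cdot 19 \left(-6\right) = \frac{95}{24} \left(-6\right) = - \frac{95}{4}$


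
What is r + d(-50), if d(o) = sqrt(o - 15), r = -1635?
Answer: -1635 + I*sqrt(65) ≈ -1635.0 + 8.0623*I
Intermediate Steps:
d(o) = sqrt(-15 + o)
r + d(-50) = -1635 + sqrt(-15 - 50) = -1635 + sqrt(-65) = -1635 + I*sqrt(65)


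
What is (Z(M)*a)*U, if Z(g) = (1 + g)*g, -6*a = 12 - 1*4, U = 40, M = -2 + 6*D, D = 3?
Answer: -43520/3 ≈ -14507.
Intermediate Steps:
M = 16 (M = -2 + 6*3 = -2 + 18 = 16)
a = -4/3 (a = -(12 - 1*4)/6 = -(12 - 4)/6 = -1/6*8 = -4/3 ≈ -1.3333)
Z(g) = g*(1 + g)
(Z(M)*a)*U = ((16*(1 + 16))*(-4/3))*40 = ((16*17)*(-4/3))*40 = (272*(-4/3))*40 = -1088/3*40 = -43520/3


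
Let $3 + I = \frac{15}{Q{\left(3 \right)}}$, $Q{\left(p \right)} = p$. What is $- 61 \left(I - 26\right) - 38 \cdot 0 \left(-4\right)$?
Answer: $1464$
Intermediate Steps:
$I = 2$ ($I = -3 + \frac{15}{3} = -3 + 15 \cdot \frac{1}{3} = -3 + 5 = 2$)
$- 61 \left(I - 26\right) - 38 \cdot 0 \left(-4\right) = - 61 \left(2 - 26\right) - 38 \cdot 0 \left(-4\right) = \left(-61\right) \left(-24\right) - 0 = 1464 + 0 = 1464$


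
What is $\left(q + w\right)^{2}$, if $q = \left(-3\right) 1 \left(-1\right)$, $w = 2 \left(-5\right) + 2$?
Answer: $25$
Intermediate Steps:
$w = -8$ ($w = -10 + 2 = -8$)
$q = 3$ ($q = \left(-3\right) \left(-1\right) = 3$)
$\left(q + w\right)^{2} = \left(3 - 8\right)^{2} = \left(-5\right)^{2} = 25$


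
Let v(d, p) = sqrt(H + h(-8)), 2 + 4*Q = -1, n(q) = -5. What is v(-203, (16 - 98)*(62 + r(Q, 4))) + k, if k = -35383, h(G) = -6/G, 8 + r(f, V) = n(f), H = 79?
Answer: -35383 + sqrt(319)/2 ≈ -35374.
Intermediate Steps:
Q = -3/4 (Q = -1/2 + (1/4)*(-1) = -1/2 - 1/4 = -3/4 ≈ -0.75000)
r(f, V) = -13 (r(f, V) = -8 - 5 = -13)
v(d, p) = sqrt(319)/2 (v(d, p) = sqrt(79 - 6/(-8)) = sqrt(79 - 6*(-1/8)) = sqrt(79 + 3/4) = sqrt(319/4) = sqrt(319)/2)
v(-203, (16 - 98)*(62 + r(Q, 4))) + k = sqrt(319)/2 - 35383 = -35383 + sqrt(319)/2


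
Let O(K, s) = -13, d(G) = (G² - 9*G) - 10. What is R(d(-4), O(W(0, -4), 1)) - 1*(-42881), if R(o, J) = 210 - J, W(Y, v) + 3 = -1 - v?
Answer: 43104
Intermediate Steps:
d(G) = -10 + G² - 9*G
W(Y, v) = -4 - v (W(Y, v) = -3 + (-1 - v) = -4 - v)
R(d(-4), O(W(0, -4), 1)) - 1*(-42881) = (210 - 1*(-13)) - 1*(-42881) = (210 + 13) + 42881 = 223 + 42881 = 43104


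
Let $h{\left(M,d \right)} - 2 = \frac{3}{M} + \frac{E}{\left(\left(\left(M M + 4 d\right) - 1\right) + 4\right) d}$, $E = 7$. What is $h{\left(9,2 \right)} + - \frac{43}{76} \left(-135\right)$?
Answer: $\frac{825961}{10488} \approx 78.753$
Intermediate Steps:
$h{\left(M,d \right)} = 2 + \frac{3}{M} + \frac{7}{d \left(3 + M^{2} + 4 d\right)}$ ($h{\left(M,d \right)} = 2 + \left(\frac{3}{M} + \frac{7}{\left(\left(\left(M M + 4 d\right) - 1\right) + 4\right) d}\right) = 2 + \left(\frac{3}{M} + \frac{7}{\left(\left(\left(M^{2} + 4 d\right) - 1\right) + 4\right) d}\right) = 2 + \left(\frac{3}{M} + \frac{7}{\left(\left(-1 + M^{2} + 4 d\right) + 4\right) d}\right) = 2 + \left(\frac{3}{M} + \frac{7}{\left(3 + M^{2} + 4 d\right) d}\right) = 2 + \left(\frac{3}{M} + \frac{7}{d \left(3 + M^{2} + 4 d\right)}\right) = 2 + \frac{3}{M} + \frac{7}{d \left(3 + M^{2} + 4 d\right)}$)
$h{\left(9,2 \right)} + - \frac{43}{76} \left(-135\right) = \frac{7 \cdot 9 + 9 \cdot 2 + 12 \cdot 2^{2} + 2 \cdot 2 \cdot 9^{3} + 3 \cdot 2 \cdot 9^{2} + 6 \cdot 9 \cdot 2 + 8 \cdot 9 \cdot 2^{2}}{9 \cdot 2 \left(3 + 9^{2} + 4 \cdot 2\right)} + - \frac{43}{76} \left(-135\right) = \frac{1}{9} \cdot \frac{1}{2} \frac{1}{3 + 81 + 8} \left(63 + 18 + 12 \cdot 4 + 2 \cdot 2 \cdot 729 + 3 \cdot 2 \cdot 81 + 108 + 8 \cdot 9 \cdot 4\right) + \left(-43\right) \frac{1}{76} \left(-135\right) = \frac{1}{9} \cdot \frac{1}{2} \cdot \frac{1}{92} \left(63 + 18 + 48 + 2916 + 486 + 108 + 288\right) - - \frac{5805}{76} = \frac{1}{9} \cdot \frac{1}{2} \cdot \frac{1}{92} \cdot 3927 + \frac{5805}{76} = \frac{1309}{552} + \frac{5805}{76} = \frac{825961}{10488}$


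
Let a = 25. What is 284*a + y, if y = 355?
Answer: 7455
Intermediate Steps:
284*a + y = 284*25 + 355 = 7100 + 355 = 7455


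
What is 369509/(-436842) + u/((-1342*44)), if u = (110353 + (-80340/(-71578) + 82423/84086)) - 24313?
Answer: -982265856797040641/426512190134927952 ≈ -2.3030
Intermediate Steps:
u = 19917779474579/231488758 (u = (110353 + (-80340*(-1/71578) + 82423*(1/84086))) - 24313 = (110353 + (3090/2753 + 82423/84086)) - 24313 = (110353 + 486736259/231488758) - 24313 = 25545965647833/231488758 - 24313 = 19917779474579/231488758 ≈ 86042.)
369509/(-436842) + u/((-1342*44)) = 369509/(-436842) + 19917779474579/(231488758*((-1342*44))) = 369509*(-1/436842) + (19917779474579/231488758)/(-59048) = -52787/62406 + (19917779474579/231488758)*(-1/59048) = -52787/62406 - 19917779474579/13668948182384 = -982265856797040641/426512190134927952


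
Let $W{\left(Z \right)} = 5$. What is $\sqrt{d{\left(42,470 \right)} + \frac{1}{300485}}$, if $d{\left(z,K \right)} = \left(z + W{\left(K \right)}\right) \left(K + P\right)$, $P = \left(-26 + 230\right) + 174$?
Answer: $\frac{3 \sqrt{399849719047565}}{300485} \approx 199.64$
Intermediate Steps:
$P = 378$ ($P = 204 + 174 = 378$)
$d{\left(z,K \right)} = \left(5 + z\right) \left(378 + K\right)$ ($d{\left(z,K \right)} = \left(z + 5\right) \left(K + 378\right) = \left(5 + z\right) \left(378 + K\right)$)
$\sqrt{d{\left(42,470 \right)} + \frac{1}{300485}} = \sqrt{\left(1890 + 5 \cdot 470 + 378 \cdot 42 + 470 \cdot 42\right) + \frac{1}{300485}} = \sqrt{\left(1890 + 2350 + 15876 + 19740\right) + \frac{1}{300485}} = \sqrt{39856 + \frac{1}{300485}} = \sqrt{\frac{11976130161}{300485}} = \frac{3 \sqrt{399849719047565}}{300485}$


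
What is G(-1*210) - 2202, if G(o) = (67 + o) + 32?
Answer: -2313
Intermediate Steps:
G(o) = 99 + o
G(-1*210) - 2202 = (99 - 1*210) - 2202 = (99 - 210) - 2202 = -111 - 2202 = -2313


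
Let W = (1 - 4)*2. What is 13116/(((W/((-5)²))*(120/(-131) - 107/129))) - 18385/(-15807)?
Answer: 14598786544795/466259079 ≈ 31310.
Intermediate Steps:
W = -6 (W = -3*2 = -6)
13116/(((W/((-5)²))*(120/(-131) - 107/129))) - 18385/(-15807) = 13116/(((-6/((-5)²))*(120/(-131) - 107/129))) - 18385/(-15807) = 13116/(((-6/25)*(120*(-1/131) - 107*1/129))) - 18385*(-1/15807) = 13116/(((-6*1/25)*(-120/131 - 107/129))) + 18385/15807 = 13116/((-6/25*(-29497/16899))) + 18385/15807 = 13116/(58994/140825) + 18385/15807 = 13116*(140825/58994) + 18385/15807 = 923530350/29497 + 18385/15807 = 14598786544795/466259079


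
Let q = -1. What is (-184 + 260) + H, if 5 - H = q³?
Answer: 82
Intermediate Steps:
H = 6 (H = 5 - 1*(-1)³ = 5 - 1*(-1) = 5 + 1 = 6)
(-184 + 260) + H = (-184 + 260) + 6 = 76 + 6 = 82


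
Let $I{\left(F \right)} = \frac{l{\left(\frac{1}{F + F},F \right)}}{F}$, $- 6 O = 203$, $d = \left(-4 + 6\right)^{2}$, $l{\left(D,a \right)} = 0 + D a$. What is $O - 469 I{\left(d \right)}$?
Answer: $- \frac{2219}{24} \approx -92.458$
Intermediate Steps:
$l{\left(D,a \right)} = D a$
$d = 4$ ($d = 2^{2} = 4$)
$O = - \frac{203}{6}$ ($O = \left(- \frac{1}{6}\right) 203 = - \frac{203}{6} \approx -33.833$)
$I{\left(F \right)} = \frac{1}{2 F}$ ($I{\left(F \right)} = \frac{\frac{1}{F + F} F}{F} = \frac{\frac{1}{2 F} F}{F} = \frac{1}{2 F}$)
$O - 469 I{\left(d \right)} = - \frac{203}{6} - 469 \frac{1}{2 \cdot 4} = - \frac{203}{6} - 469 \cdot \frac{1}{2} \cdot \frac{1}{4} = - \frac{203}{6} - \frac{469}{8} = - \frac{2219}{24}$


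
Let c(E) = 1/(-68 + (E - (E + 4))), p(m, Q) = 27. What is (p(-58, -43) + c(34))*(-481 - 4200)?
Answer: -9095183/72 ≈ -1.2632e+5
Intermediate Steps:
c(E) = -1/72 (c(E) = 1/(-68 + (E - (4 + E))) = 1/(-68 + (E + (-4 - E))) = 1/(-68 - 4) = 1/(-72) = -1/72)
(p(-58, -43) + c(34))*(-481 - 4200) = (27 - 1/72)*(-481 - 4200) = (1943/72)*(-4681) = -9095183/72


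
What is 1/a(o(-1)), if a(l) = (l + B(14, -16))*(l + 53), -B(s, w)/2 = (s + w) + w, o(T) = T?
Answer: 1/1820 ≈ 0.00054945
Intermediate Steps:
B(s, w) = -4*w - 2*s (B(s, w) = -2*((s + w) + w) = -2*(s + 2*w) = -4*w - 2*s)
a(l) = (36 + l)*(53 + l) (a(l) = (l + (-4*(-16) - 2*14))*(l + 53) = (l + (64 - 28))*(53 + l) = (l + 36)*(53 + l) = (36 + l)*(53 + l))
1/a(o(-1)) = 1/(1908 + (-1)² + 89*(-1)) = 1/(1908 + 1 - 89) = 1/1820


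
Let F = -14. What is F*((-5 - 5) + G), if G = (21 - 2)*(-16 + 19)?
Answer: -658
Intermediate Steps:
G = 57 (G = 19*3 = 57)
F*((-5 - 5) + G) = -14*((-5 - 5) + 57) = -14*(-10 + 57) = -14*47 = -658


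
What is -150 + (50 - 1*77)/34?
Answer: -5127/34 ≈ -150.79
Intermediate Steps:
-150 + (50 - 1*77)/34 = -150 + (50 - 77)/34 = -150 + (1/34)*(-27) = -150 - 27/34 = -5127/34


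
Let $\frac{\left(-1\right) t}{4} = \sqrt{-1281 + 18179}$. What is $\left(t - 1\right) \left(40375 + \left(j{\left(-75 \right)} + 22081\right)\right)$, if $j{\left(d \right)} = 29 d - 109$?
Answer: $-60172 - 240688 \sqrt{16898} \approx -3.1348 \cdot 10^{7}$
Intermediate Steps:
$j{\left(d \right)} = -109 + 29 d$
$t = - 4 \sqrt{16898}$ ($t = - 4 \sqrt{-1281 + 18179} = - 4 \sqrt{16898} \approx -519.97$)
$\left(t - 1\right) \left(40375 + \left(j{\left(-75 \right)} + 22081\right)\right) = \left(- 4 \sqrt{16898} - 1\right) \left(40375 + \left(\left(-109 + 29 \left(-75\right)\right) + 22081\right)\right) = \left(-1 - 4 \sqrt{16898}\right) \left(40375 + \left(\left(-109 - 2175\right) + 22081\right)\right) = \left(-1 - 4 \sqrt{16898}\right) \left(40375 + \left(-2284 + 22081\right)\right) = \left(-1 - 4 \sqrt{16898}\right) \left(40375 + 19797\right) = \left(-1 - 4 \sqrt{16898}\right) 60172 = -60172 - 240688 \sqrt{16898}$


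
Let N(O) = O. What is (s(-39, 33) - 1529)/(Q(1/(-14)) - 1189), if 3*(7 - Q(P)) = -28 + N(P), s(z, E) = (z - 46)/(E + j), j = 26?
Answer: 1264144/968603 ≈ 1.3051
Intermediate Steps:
s(z, E) = (-46 + z)/(26 + E) (s(z, E) = (z - 46)/(E + 26) = (-46 + z)/(26 + E))
Q(P) = 49/3 - P/3 (Q(P) = 7 - (-28 + P)/3 = 7 + (28/3 - P/3) = 49/3 - P/3)
(s(-39, 33) - 1529)/(Q(1/(-14)) - 1189) = ((-46 - 39)/(26 + 33) - 1529)/((49/3 - 1/(3*(-14))) - 1189) = (-85/59 - 1529)/((49/3 - (-1)/(3*14)) - 1189) = ((1/59)*(-85) - 1529)/((49/3 - ⅓*(-1/14)) - 1189) = (-85/59 - 1529)/((49/3 + 1/42) - 1189) = -90296/(59*(229/14 - 1189)) = -90296/(59*(-16417/14)) = -90296/59*(-14/16417) = 1264144/968603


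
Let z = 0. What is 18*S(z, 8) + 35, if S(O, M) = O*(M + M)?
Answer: 35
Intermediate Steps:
S(O, M) = 2*M*O (S(O, M) = O*(2*M) = 2*M*O)
18*S(z, 8) + 35 = 18*(2*8*0) + 35 = 18*0 + 35 = 0 + 35 = 35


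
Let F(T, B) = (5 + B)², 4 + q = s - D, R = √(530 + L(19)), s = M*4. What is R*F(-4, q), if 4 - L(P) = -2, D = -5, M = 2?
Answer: 392*√134 ≈ 4537.7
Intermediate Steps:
s = 8 (s = 2*4 = 8)
L(P) = 6 (L(P) = 4 - 1*(-2) = 4 + 2 = 6)
R = 2*√134 (R = √(530 + 6) = √536 = 2*√134 ≈ 23.152)
q = 9 (q = -4 + (8 - 1*(-5)) = -4 + (8 + 5) = -4 + 13 = 9)
R*F(-4, q) = (2*√134)*(5 + 9)² = (2*√134)*14² = (2*√134)*196 = 392*√134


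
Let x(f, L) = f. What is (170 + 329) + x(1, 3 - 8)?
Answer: 500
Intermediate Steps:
(170 + 329) + x(1, 3 - 8) = (170 + 329) + 1 = 499 + 1 = 500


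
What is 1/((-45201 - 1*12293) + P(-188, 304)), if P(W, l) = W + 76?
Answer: -1/57606 ≈ -1.7359e-5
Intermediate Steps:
P(W, l) = 76 + W
1/((-45201 - 1*12293) + P(-188, 304)) = 1/((-45201 - 1*12293) + (76 - 188)) = 1/((-45201 - 12293) - 112) = 1/(-57494 - 112) = 1/(-57606) = -1/57606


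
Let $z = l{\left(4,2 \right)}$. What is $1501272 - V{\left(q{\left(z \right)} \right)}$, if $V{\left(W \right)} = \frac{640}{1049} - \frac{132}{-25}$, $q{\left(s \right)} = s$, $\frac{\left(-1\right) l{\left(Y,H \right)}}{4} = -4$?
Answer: $\frac{39370703732}{26225} \approx 1.5013 \cdot 10^{6}$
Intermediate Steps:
$l{\left(Y,H \right)} = 16$ ($l{\left(Y,H \right)} = \left(-4\right) \left(-4\right) = 16$)
$z = 16$
$V{\left(W \right)} = \frac{154468}{26225}$ ($V{\left(W \right)} = 640 \cdot \frac{1}{1049} - - \frac{132}{25} = \frac{640}{1049} + \frac{132}{25} = \frac{154468}{26225}$)
$1501272 - V{\left(q{\left(z \right)} \right)} = 1501272 - \frac{154468}{26225} = \frac{39370703732}{26225}$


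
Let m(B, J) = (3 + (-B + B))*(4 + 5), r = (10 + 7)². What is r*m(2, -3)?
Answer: 7803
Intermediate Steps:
r = 289 (r = 17² = 289)
m(B, J) = 27 (m(B, J) = (3 + 0)*9 = 3*9 = 27)
r*m(2, -3) = 289*27 = 7803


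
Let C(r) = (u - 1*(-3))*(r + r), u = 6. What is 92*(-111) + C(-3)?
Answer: -10266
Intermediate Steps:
C(r) = 18*r (C(r) = (6 - 1*(-3))*(r + r) = (6 + 3)*(2*r) = 9*(2*r) = 18*r)
92*(-111) + C(-3) = 92*(-111) + 18*(-3) = -10212 - 54 = -10266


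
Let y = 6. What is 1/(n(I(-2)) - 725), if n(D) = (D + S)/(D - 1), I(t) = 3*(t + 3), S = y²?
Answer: -2/1411 ≈ -0.0014174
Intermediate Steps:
S = 36 (S = 6² = 36)
I(t) = 9 + 3*t (I(t) = 3*(3 + t) = 9 + 3*t)
n(D) = (36 + D)/(-1 + D) (n(D) = (D + 36)/(D - 1) = (36 + D)/(-1 + D))
1/(n(I(-2)) - 725) = 1/((36 + (9 + 3*(-2)))/(-1 + (9 + 3*(-2))) - 725) = 1/((36 + (9 - 6))/(-1 + (9 - 6)) - 725) = 1/((36 + 3)/(-1 + 3) - 725) = 1/(39/2 - 725) = 1/(-1411/2) = -2/1411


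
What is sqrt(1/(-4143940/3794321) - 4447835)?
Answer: I*sqrt(19094825036655492685)/2071970 ≈ 2109.0*I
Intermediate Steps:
sqrt(1/(-4143940/3794321) - 4447835) = sqrt(-3794321/4143940 - 4447835) = sqrt(-18431565164221/4143940) = I*sqrt(19094825036655492685)/2071970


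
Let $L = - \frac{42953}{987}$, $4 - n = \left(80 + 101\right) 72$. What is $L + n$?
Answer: $- \frac{12901589}{987} \approx -13072.0$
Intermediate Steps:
$n = -13028$ ($n = 4 - \left(80 + 101\right) 72 = 4 - 181 \cdot 72 = 4 - 13032 = -13028$)
$L = - \frac{42953}{987}$ ($L = \left(-42953\right) \frac{1}{987} = - \frac{42953}{987} \approx -43.519$)
$L + n = - \frac{42953}{987} - 13028 = - \frac{12901589}{987}$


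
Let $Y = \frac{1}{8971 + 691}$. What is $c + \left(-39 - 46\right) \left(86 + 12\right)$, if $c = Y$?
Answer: $- \frac{80484459}{9662} \approx -8330.0$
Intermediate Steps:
$Y = \frac{1}{9662} \approx 0.0001035$
$c = \frac{1}{9662} \approx 0.0001035$
$c + \left(-39 - 46\right) \left(86 + 12\right) = \frac{1}{9662} + \left(-39 - 46\right) \left(86 + 12\right) = \frac{1}{9662} + \left(-39 - 46\right) 98 = \frac{1}{9662} - 8330 = - \frac{80484459}{9662}$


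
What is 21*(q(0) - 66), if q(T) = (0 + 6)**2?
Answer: -630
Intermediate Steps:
q(T) = 36 (q(T) = 6**2 = 36)
21*(q(0) - 66) = 21*(36 - 66) = 21*(-30) = -630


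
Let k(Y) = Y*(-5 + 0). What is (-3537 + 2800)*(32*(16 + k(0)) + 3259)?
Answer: -2779227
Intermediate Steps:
k(Y) = -5*Y (k(Y) = Y*(-5) = -5*Y)
(-3537 + 2800)*(32*(16 + k(0)) + 3259) = (-3537 + 2800)*(32*(16 - 5*0) + 3259) = -737*(32*(16 + 0) + 3259) = -737*(32*16 + 3259) = -737*(512 + 3259) = -737*3771 = -2779227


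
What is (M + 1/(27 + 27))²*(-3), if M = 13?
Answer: -494209/972 ≈ -508.45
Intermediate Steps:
(M + 1/(27 + 27))²*(-3) = (13 + 1/(27 + 27))²*(-3) = (13 + 1/54)²*(-3) = (703/54)²*(-3) = (494209/2916)*(-3) = -494209/972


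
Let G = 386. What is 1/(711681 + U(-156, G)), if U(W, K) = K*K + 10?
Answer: 1/860687 ≈ 1.1619e-6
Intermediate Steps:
U(W, K) = 10 + K² (U(W, K) = K² + 10 = 10 + K²)
1/(711681 + U(-156, G)) = 1/(711681 + (10 + 386²)) = 1/(711681 + (10 + 148996)) = 1/(711681 + 149006) = 1/860687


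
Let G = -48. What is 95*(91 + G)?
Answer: 4085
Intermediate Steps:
95*(91 + G) = 95*(91 - 48) = 95*43 = 4085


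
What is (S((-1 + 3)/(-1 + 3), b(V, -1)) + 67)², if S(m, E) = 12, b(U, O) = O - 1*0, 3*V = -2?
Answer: 6241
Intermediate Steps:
V = -⅔ (V = (⅓)*(-2) = -⅔ ≈ -0.66667)
b(U, O) = O (b(U, O) = O + 0 = O)
(S((-1 + 3)/(-1 + 3), b(V, -1)) + 67)² = (12 + 67)² = 79² = 6241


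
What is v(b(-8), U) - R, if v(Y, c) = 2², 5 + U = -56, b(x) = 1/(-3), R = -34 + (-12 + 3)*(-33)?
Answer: -259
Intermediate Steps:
R = 263 (R = -34 - 9*(-33) = -34 + 297 = 263)
b(x) = -⅓
U = -61 (U = -5 - 56 = -61)
v(Y, c) = 4
v(b(-8), U) - R = 4 - 1*263 = 4 - 263 = -259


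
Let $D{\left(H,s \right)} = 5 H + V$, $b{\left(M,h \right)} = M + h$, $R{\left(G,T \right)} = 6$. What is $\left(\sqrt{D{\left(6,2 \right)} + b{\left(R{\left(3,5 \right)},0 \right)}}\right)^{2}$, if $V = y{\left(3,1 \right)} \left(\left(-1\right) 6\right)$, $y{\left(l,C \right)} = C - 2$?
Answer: $42$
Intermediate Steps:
$y{\left(l,C \right)} = -2 + C$ ($y{\left(l,C \right)} = C - 2 = -2 + C$)
$V = 6$ ($V = \left(-2 + 1\right) \left(\left(-1\right) 6\right) = \left(-1\right) \left(-6\right) = 6$)
$D{\left(H,s \right)} = 6 + 5 H$ ($D{\left(H,s \right)} = 5 H + 6 = 6 + 5 H$)
$\left(\sqrt{D{\left(6,2 \right)} + b{\left(R{\left(3,5 \right)},0 \right)}}\right)^{2} = \left(\sqrt{\left(6 + 5 \cdot 6\right) + \left(6 + 0\right)}\right)^{2} = \left(\sqrt{\left(6 + 30\right) + 6}\right)^{2} = \left(\sqrt{36 + 6}\right)^{2} = \left(\sqrt{42}\right)^{2} = 42$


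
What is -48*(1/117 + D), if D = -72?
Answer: 134768/39 ≈ 3455.6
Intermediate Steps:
-48*(1/117 + D) = -48*(1/117 - 72) = -48*(-8423/117) = 134768/39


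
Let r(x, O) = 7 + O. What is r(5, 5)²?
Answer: 144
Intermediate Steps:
r(5, 5)² = (7 + 5)² = 12² = 144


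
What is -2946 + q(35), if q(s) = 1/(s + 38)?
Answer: -215057/73 ≈ -2946.0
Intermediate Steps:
q(s) = 1/(38 + s)
-2946 + q(35) = -2946 + 1/(38 + 35) = -2946 + 1/73 = -215057/73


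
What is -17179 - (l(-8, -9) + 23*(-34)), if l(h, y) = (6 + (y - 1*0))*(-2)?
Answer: -16403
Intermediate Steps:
l(h, y) = -12 - 2*y (l(h, y) = (6 + (y + 0))*(-2) = (6 + y)*(-2) = -12 - 2*y)
-17179 - (l(-8, -9) + 23*(-34)) = -17179 - ((-12 - 2*(-9)) + 23*(-34)) = -17179 - ((-12 + 18) - 782) = -17179 - (6 - 782) = -17179 - 1*(-776) = -17179 + 776 = -16403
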